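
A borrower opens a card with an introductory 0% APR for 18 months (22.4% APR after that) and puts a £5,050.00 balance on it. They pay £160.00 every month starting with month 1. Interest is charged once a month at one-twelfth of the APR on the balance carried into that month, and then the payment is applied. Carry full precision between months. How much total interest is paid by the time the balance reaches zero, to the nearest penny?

Promo months 1–18 at r₀ = 0%/12 = 0; months 19+ at r₁ = 22.4%/12 = 0.0186667.
After month 18 (no interest yet): B = £5,050.00 − 18·£160.00 = £2,170.00.
Then at r₁ with £160.00/mo: n₂ = −ln(1 − r₁·B/P)/ln(1+r₁) ≈ 15.78 → 16 more payments.
Total paid = 33·£160.00 + £125.64 = £5,405.64; interest = £5,405.64 − £5,050.00 = £355.64.

£355.64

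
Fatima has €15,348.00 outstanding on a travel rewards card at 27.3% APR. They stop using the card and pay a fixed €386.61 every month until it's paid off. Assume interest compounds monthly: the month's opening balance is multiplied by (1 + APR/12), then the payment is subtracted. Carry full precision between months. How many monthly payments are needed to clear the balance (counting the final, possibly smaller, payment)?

Monthly rate r = 27.3%/12 = 2.275% = 0.02275.
Recurrence: B ← B·(1+r) − €386.61.
Month 1: interest €349.17; balance after payment €15,310.56.
Month 2: interest €348.32; balance after payment €15,272.26.
Closed form: n = −ln(1 − rB₀/P)/ln(1+r) = −ln(0.09685)/ln(1.02275) ≈ 103.783, so the balance reaches zero during payment 104.

104 months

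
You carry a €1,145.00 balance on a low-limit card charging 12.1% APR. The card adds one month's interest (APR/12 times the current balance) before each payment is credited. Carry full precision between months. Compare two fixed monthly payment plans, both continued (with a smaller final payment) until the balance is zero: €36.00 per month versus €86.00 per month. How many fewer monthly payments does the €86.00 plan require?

24 fewer payments

Monthly rate r = 12.1%/12 = 1.00833% = 0.0100833.
At €36.00/mo: n = ⌈−ln(1 − rB₀/P)/ln(1+r)⌉ = 39 payments (last €19.61); total interest = total paid − €1,145.00 = €242.61.
At €86.00/mo: 15 payments (last €31.80); total interest €90.80.
Payments saved = 39 − 15 = 24.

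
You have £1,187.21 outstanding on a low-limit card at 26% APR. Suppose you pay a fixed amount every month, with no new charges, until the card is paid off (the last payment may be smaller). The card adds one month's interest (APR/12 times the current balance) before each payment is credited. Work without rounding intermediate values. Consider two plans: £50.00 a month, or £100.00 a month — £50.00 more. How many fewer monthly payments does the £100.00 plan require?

Monthly rate r = 26%/12 = 2.16667% = 0.0216667.
At £50.00/mo: n = ⌈−ln(1 − rB₀/P)/ln(1+r)⌉ = 34 payments (last £35.39); total interest = total paid − £1,187.21 = £498.18.
At £100.00/mo: 14 payments (last £87.40); total interest £200.19.
Payments saved = 34 − 14 = 20.

20 fewer payments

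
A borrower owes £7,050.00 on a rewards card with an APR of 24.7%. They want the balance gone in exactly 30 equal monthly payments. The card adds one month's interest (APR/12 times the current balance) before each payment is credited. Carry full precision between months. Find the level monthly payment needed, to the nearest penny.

Monthly rate r = 24.7%/12 = 2.05833% = 0.0205833.
Level-payment amortization: P = B₀·r / (1 − (1+r)^(−n)) = 7050.00·0.0205833 / (1 − 1.02058^(−30)).
Denominator 1 − (1+r)^(−30) = 0.457317464.
P = 145.112 / 0.457317464 ≈ 317.31.

£317.31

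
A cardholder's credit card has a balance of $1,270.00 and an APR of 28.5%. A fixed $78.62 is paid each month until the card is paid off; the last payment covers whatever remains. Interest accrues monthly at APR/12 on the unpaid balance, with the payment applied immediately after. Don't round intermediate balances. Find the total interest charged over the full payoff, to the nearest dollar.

Monthly rate r = 28.5%/12 = 2.375% = 0.02375.
Payoff takes n = ⌈−ln(1 − rB₀/P)/ln(1+r)⌉ = ⌈20.617⌉ = 21 payments; the last is $48.76.
Total paid = 20·$78.62 + $48.76 = $1,621.16.
Total interest = total paid − principal = $1,621.16 − $1,270.00 = $351.16.

$351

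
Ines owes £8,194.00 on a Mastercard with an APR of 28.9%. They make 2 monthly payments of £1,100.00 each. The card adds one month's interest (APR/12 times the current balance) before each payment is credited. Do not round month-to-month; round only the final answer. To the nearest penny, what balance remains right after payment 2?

£6,366.94

Monthly rate r = 28.9%/12 = 2.40833% = 0.0240833.
Each month: B ← B·(1+r) − £1,100.00.
Month 1: interest £197.34; balance after payment £7,291.34.
Month 2: interest £175.60; balance after payment £6,366.94.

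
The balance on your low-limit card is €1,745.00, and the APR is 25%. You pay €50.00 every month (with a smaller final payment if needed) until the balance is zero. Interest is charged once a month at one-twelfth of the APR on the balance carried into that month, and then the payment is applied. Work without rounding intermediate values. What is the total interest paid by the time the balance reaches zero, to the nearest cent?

Monthly rate r = 25%/12 = 2.08333% = 0.0208333.
Payoff takes n = ⌈−ln(1 − rB₀/P)/ln(1+r)⌉ = ⌈62.979⌉ = 63 payments; the last is €48.98.
Total paid = 62·€50.00 + €48.98 = €3,148.98.
Total interest = total paid − principal = €3,148.98 − €1,745.00 = €1,403.98.

€1,403.98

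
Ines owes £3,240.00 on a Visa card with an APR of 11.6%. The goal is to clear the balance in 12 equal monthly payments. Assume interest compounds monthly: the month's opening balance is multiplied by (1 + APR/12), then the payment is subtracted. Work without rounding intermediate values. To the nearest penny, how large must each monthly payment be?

Monthly rate r = 11.6%/12 = 0.966667% = 0.00966667.
Level-payment amortization: P = B₀·r / (1 − (1+r)^(−n)) = 3240.00·0.00966667 / (1 − 1.00967^(−12)).
Denominator 1 − (1+r)^(−12) = 0.109028573.
P = 31.32 / 0.109028573 ≈ 287.26.

£287.26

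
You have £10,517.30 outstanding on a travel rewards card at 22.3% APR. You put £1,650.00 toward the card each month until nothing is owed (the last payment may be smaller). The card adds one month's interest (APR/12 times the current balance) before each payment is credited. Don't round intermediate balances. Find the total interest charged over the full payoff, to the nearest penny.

Monthly rate r = 22.3%/12 = 1.85833% = 0.0185833.
Payoff takes n = ⌈−ln(1 − rB₀/P)/ln(1+r)⌉ = ⌈6.847⌉ = 7 payments; the last is £1,399.87.
Total paid = 6·£1,650.00 + £1,399.87 = £11,299.87.
Total interest = total paid − principal = £11,299.87 − £10,517.30 = £782.57.

£782.57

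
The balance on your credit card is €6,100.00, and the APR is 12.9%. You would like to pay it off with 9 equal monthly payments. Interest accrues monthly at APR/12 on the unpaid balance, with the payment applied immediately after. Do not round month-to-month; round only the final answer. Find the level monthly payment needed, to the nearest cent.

€714.73

Monthly rate r = 12.9%/12 = 1.075% = 0.01075.
Level-payment amortization: P = B₀·r / (1 − (1+r)^(−n)) = 6100.00·0.01075 / (1 − 1.01075^(−9)).
Denominator 1 − (1+r)^(−9) = 0.0917482361.
P = 65.575 / 0.0917482361 ≈ 714.73.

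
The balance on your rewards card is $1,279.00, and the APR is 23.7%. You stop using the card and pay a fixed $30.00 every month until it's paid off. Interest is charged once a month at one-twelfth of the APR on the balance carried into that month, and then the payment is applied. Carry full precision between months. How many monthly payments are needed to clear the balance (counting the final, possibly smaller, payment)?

95 months

Monthly rate r = 23.7%/12 = 1.975% = 0.01975.
Recurrence: B ← B·(1+r) − $30.00.
Month 1: interest $25.26; balance after payment $1,274.26.
Month 2: interest $25.17; balance after payment $1,269.43.
Closed form: n = −ln(1 − rB₀/P)/ln(1+r) = −ln(0.15799)/ln(1.01975) ≈ 94.348, so the balance reaches zero during payment 95.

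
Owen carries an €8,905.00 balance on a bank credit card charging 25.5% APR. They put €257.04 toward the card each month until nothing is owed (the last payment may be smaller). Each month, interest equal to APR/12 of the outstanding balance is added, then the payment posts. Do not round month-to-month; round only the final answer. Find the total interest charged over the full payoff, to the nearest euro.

Monthly rate r = 25.5%/12 = 2.125% = 0.02125.
Payoff takes n = ⌈−ln(1 − rB₀/P)/ln(1+r)⌉ = ⌈63.372⌉ = 64 payments; the last is €96.18.
Total paid = 63·€257.04 + €96.18 = €16,289.70.
Total interest = total paid − principal = €16,289.70 − €8,905.00 = €7,384.70.

€7,385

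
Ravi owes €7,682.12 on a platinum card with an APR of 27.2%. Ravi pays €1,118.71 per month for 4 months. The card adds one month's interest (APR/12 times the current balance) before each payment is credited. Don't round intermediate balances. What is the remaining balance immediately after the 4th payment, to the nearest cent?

Monthly rate r = 27.2%/12 = 2.26667% = 0.0226667.
Each month: B ← B·(1+r) − €1,118.71.
Month 1: interest €174.13; balance after payment €6,737.54.
Month 2: interest €152.72; balance after payment €5,771.55.
Month 3: interest €130.82; balance after payment €4,783.66.
Month 4: interest €108.43; balance after payment €3,773.38.

€3,773.38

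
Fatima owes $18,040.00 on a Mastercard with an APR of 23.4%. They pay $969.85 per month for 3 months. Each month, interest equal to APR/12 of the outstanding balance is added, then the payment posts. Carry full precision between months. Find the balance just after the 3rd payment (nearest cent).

$16,149.40

Monthly rate r = 23.4%/12 = 1.95% = 0.0195.
Each month: B ← B·(1+r) − $969.85.
Month 1: interest $351.78; balance after payment $17,421.93.
Month 2: interest $339.73; balance after payment $16,791.81.
Month 3: interest $327.44; balance after payment $16,149.40.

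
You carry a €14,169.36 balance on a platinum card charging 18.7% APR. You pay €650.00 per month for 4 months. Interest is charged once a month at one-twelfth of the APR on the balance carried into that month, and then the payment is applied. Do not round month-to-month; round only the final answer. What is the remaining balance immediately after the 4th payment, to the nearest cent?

€12,412.04

Monthly rate r = 18.7%/12 = 1.55833% = 0.0155833.
Each month: B ← B·(1+r) − €650.00.
Month 1: interest €220.81; balance after payment €13,740.17.
Month 2: interest €214.12; balance after payment €13,304.28.
Month 3: interest €207.33; balance after payment €12,861.61.
Month 4: interest €200.43; balance after payment €12,412.04.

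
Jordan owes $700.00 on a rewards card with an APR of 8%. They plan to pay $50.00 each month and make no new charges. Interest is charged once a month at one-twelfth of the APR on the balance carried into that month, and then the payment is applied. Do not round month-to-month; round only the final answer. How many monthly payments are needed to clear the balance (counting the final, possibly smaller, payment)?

15 months

Monthly rate r = 8%/12 = 0.666667% = 0.00666667.
Recurrence: B ← B·(1+r) − $50.00.
Month 1: interest $4.67; balance after payment $654.67.
Month 2: interest $4.36; balance after payment $609.03.
Closed form: n = −ln(1 − rB₀/P)/ln(1+r) = −ln(0.90667)/ln(1.00667) ≈ 14.746, so the balance reaches zero during payment 15.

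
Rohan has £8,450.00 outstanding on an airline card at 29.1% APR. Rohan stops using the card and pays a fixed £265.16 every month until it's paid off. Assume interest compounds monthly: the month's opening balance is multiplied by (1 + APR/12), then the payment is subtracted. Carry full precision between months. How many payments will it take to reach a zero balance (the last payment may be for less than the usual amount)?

Monthly rate r = 29.1%/12 = 2.425% = 0.02425.
Recurrence: B ← B·(1+r) − £265.16.
Month 1: interest £204.91; balance after payment £8,389.75.
Month 2: interest £203.45; balance after payment £8,328.04.
Closed form: n = −ln(1 − rB₀/P)/ln(1+r) = −ln(0.22721)/ln(1.02425) ≈ 61.846, so the balance reaches zero during payment 62.

62 months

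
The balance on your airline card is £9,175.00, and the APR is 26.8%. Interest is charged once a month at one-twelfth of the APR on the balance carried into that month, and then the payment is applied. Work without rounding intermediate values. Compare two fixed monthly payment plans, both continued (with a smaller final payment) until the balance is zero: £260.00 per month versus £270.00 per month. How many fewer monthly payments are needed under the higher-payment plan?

6 fewer payments

Monthly rate r = 26.8%/12 = 2.23333% = 0.0223333.
At £260.00/mo: n = ⌈−ln(1 − rB₀/P)/ln(1+r)⌉ = 71 payments (last £65.89); total interest = total paid − £9,175.00 = £9,090.89.
At £270.00/mo: 65 payments (last £110.97); total interest £8,215.97.
Payments saved = 71 − 65 = 6.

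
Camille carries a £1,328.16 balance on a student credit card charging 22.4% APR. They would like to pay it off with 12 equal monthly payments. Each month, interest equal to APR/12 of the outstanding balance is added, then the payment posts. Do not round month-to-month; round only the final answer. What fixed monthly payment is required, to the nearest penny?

£124.56

Monthly rate r = 22.4%/12 = 1.86667% = 0.0186667.
Level-payment amortization: P = B₀·r / (1 − (1+r)^(−n)) = 1328.16·0.0186667 / (1 − 1.01867^(−12)).
Denominator 1 − (1+r)^(−12) = 0.199032568.
P = 24.7923 / 0.199032568 ≈ 124.56.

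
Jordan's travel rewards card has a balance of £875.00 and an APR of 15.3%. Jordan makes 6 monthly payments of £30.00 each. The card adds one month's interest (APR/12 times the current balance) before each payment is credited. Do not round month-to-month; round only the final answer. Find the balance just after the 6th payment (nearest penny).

£758.27

Monthly rate r = 15.3%/12 = 1.275% = 0.01275.
Each month: B ← B·(1+r) − £30.00.
Month 1: interest £11.16; balance after payment £856.16.
Month 2: interest £10.92; balance after payment £837.07.
Month 3: interest £10.67; balance after payment £817.74.
Month 4: interest £10.43; balance after payment £798.17.
Month 5: interest £10.18; balance after payment £778.35.
Month 6: interest £9.92; balance after payment £758.27.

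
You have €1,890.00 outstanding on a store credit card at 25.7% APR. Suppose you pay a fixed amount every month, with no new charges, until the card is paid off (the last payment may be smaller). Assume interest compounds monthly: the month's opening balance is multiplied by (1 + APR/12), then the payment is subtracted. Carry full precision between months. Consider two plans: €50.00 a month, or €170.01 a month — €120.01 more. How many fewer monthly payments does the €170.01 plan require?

66 fewer payments

Monthly rate r = 25.7%/12 = 2.14167% = 0.0214167.
At €50.00/mo: n = ⌈−ln(1 − rB₀/P)/ln(1+r)⌉ = 79 payments (last €13.09); total interest = total paid − €1,890.00 = €2,023.09.
At €170.01/mo: 13 payments (last €141.77); total interest €291.89.
Payments saved = 79 − 13 = 66.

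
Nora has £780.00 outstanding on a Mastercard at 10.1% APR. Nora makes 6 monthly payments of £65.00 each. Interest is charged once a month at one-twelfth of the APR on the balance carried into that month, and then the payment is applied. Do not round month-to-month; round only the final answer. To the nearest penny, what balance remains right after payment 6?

Monthly rate r = 10.1%/12 = 0.841667% = 0.00841667.
Each month: B ← B·(1+r) − £65.00.
Month 1: interest £6.56; balance after payment £721.57.
Month 2: interest £6.07; balance after payment £662.64.
Month 3: interest £5.58; balance after payment £603.22.
Month 4: interest £5.08; balance after payment £543.29.
Month 5: interest £4.57; balance after payment £482.87.
Month 6: interest £4.06; balance after payment £421.93.

£421.93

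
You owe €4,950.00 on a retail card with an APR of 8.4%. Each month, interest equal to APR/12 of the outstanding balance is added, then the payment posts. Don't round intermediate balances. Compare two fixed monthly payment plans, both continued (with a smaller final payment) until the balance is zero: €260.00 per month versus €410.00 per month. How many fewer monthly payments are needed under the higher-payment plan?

Monthly rate r = 8.4%/12 = 0.7% = 0.007.
At €260.00/mo: n = ⌈−ln(1 − rB₀/P)/ln(1+r)⌉ = 21 payments (last €131.23); total interest = total paid − €4,950.00 = €381.23.
At €410.00/mo: 13 payments (last €270.16); total interest €240.16.
Payments saved = 21 − 13 = 8.

8 fewer payments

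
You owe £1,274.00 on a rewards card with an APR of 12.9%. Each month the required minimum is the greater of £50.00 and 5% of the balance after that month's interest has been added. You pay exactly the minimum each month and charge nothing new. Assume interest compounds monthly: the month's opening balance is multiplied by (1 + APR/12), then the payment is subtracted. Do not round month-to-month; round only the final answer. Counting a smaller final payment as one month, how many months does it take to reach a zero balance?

29 months

Monthly rate r = 12.9%/12 = 1.075% = 0.01075.
While 5% of the post-interest balance exceeds £50.00, each month B ← (B·(1+r))·(1 − 0.05), i.e. B shrinks by the factor (1+r)·0.95 = 0.96021.
This holds for months 1–7. Entering month 8 the balance is £958.83; 5% of the post-interest balance is now below £50.00, so the flat £50.00 minimum applies from here.
From month 8 a fixed £50.00 at rate r clears £958.83 in 22 more payments. Total: 7 + 22 = 29 months.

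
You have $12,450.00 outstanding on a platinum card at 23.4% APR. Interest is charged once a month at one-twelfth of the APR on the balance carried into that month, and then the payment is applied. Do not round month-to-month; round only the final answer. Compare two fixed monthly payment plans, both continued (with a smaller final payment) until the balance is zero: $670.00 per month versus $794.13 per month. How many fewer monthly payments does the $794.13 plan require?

Monthly rate r = 23.4%/12 = 1.95% = 0.0195.
At $670.00/mo: n = ⌈−ln(1 − rB₀/P)/ln(1+r)⌉ = 24 payments (last $202.01); total interest = total paid − $12,450.00 = $3,162.01.
At $794.13/mo: 19 payments (last $709.92); total interest $2,554.26.
Payments saved = 24 − 19 = 5.

5 fewer payments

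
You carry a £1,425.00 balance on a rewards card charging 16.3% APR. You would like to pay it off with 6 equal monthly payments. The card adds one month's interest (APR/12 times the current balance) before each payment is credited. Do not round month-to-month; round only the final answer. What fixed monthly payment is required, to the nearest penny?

£248.92

Monthly rate r = 16.3%/12 = 1.35833% = 0.0135833.
Level-payment amortization: P = B₀·r / (1 − (1+r)^(−n)) = 1425.00·0.0135833 / (1 − 1.01358^(−6)).
Denominator 1 − (1+r)^(−6) = 0.0777615267.
P = 19.3563 / 0.0777615267 ≈ 248.92.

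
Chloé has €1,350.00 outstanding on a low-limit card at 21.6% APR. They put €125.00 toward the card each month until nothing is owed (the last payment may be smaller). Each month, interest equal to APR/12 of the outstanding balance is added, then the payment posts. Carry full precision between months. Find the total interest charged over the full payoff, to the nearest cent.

Monthly rate r = 21.6%/12 = 1.8% = 0.018.
Payoff takes n = ⌈−ln(1 − rB₀/P)/ln(1+r)⌉ = ⌈12.117⌉ = 13 payments; the last is €14.75.
Total paid = 12·€125.00 + €14.75 = €1,514.75.
Total interest = total paid − principal = €1,514.75 − €1,350.00 = €164.75.

€164.75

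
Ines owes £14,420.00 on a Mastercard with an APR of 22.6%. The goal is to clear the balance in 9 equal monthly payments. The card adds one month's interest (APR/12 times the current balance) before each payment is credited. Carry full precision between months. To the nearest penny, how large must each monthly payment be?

Monthly rate r = 22.6%/12 = 1.88333% = 0.0188333.
Level-payment amortization: P = B₀·r / (1 − (1+r)^(−n)) = 14420.00·0.0188333 / (1 − 1.01883^(−9)).
Denominator 1 − (1+r)^(−9) = 0.154581609.
P = 271.577 / 0.154581609 ≈ 1756.85.

£1,756.85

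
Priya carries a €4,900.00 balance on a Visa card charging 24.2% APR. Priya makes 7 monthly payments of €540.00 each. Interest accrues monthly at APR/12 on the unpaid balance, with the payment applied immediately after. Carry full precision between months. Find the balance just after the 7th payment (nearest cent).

€1,618.47

Monthly rate r = 24.2%/12 = 2.01667% = 0.0201667.
Each month: B ← B·(1+r) − €540.00.
Month 1: interest €98.82; balance after payment €4,458.82.
Month 2: interest €89.92; balance after payment €4,008.74.
Month 3: interest €80.84; balance after payment €3,549.58.
Month 4: interest €71.58; balance after payment €3,081.16.
Month 5: interest €62.14; balance after payment €2,603.30.
Month 6: interest €52.50; balance after payment €2,115.80.
Month 7: interest €42.67; balance after payment €1,618.47.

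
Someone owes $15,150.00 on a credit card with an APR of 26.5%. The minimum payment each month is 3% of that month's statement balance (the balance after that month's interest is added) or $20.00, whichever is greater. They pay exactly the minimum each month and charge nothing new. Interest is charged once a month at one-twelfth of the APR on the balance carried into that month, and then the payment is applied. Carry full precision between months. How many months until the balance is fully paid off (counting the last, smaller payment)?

Monthly rate r = 26.5%/12 = 2.20833% = 0.0220833.
While 3% of the post-interest balance exceeds $20.00, each month B ← (B·(1+r))·(1 − 0.03), i.e. B shrinks by the factor (1+r)·0.97 = 0.99142.
This holds for months 1–366. Entering month 367 the balance is $646.93; 3% of the post-interest balance is now below $20.00, so the flat $20.00 minimum applies from here.
From month 367 a fixed $20.00 at rate r clears $646.93 in 58 more payments. Total: 366 + 58 = 424 months.

424 months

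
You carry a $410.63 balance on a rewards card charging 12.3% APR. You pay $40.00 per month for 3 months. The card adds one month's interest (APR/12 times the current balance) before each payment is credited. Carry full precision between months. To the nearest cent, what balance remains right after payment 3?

Monthly rate r = 12.3%/12 = 1.025% = 0.01025.
Each month: B ← B·(1+r) − $40.00.
Month 1: interest $4.21; balance after payment $374.84.
Month 2: interest $3.84; balance after payment $338.68.
Month 3: interest $3.47; balance after payment $302.15.

$302.15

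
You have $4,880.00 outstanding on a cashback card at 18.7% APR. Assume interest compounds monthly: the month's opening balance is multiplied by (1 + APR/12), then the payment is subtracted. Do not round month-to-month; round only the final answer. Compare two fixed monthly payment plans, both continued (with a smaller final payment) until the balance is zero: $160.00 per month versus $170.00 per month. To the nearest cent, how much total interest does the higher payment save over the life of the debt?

$153.61

Monthly rate r = 18.7%/12 = 1.55833% = 0.0155833.
At $160.00/mo: n = ⌈−ln(1 − rB₀/P)/ln(1+r)⌉ = 42 payments (last $113.28); total interest = total paid − $4,880.00 = $1,793.28.
At $170.00/mo: 39 payments (last $59.67); total interest $1,639.67.
Interest saved = $1,793.28 − $1,639.67 = $153.61.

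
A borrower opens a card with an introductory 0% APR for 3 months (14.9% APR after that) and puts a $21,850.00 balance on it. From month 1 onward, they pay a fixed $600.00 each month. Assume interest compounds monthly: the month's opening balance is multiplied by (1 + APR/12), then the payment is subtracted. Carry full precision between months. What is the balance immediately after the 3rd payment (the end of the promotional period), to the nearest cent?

Promo months 1–3 at r₀ = 0%/12 = 0; months 4+ at r₁ = 14.9%/12 = 0.0124167.
After month 3 (no interest yet): B = $21,850.00 − 3·$600.00 = $20,050.00.

$20,050.00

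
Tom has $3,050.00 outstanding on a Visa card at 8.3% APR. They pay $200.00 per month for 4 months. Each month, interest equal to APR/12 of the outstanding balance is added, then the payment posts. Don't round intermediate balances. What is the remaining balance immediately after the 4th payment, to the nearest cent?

$2,326.92

Monthly rate r = 8.3%/12 = 0.691667% = 0.00691667.
Each month: B ← B·(1+r) − $200.00.
Month 1: interest $21.10; balance after payment $2,871.10.
Month 2: interest $19.86; balance after payment $2,690.95.
Month 3: interest $18.61; balance after payment $2,509.57.
Month 4: interest $17.36; balance after payment $2,326.92.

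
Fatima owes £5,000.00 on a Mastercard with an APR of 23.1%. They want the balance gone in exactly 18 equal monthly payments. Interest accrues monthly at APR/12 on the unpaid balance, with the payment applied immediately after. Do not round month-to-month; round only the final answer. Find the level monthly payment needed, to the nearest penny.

£331.32

Monthly rate r = 23.1%/12 = 1.925% = 0.01925.
Level-payment amortization: P = B₀·r / (1 − (1+r)^(−n)) = 5000.00·0.01925 / (1 − 1.01925^(−18)).
Denominator 1 − (1+r)^(−18) = 0.29050876.
P = 96.25 / 0.29050876 ≈ 331.32.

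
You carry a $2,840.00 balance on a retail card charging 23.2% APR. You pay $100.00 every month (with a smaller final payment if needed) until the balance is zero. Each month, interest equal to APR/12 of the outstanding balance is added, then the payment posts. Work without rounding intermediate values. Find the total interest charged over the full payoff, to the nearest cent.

Monthly rate r = 23.2%/12 = 1.93333% = 0.0193333.
Payoff takes n = ⌈−ln(1 − rB₀/P)/ln(1+r)⌉ = ⌈41.592⌉ = 42 payments; the last is $59.42.
Total paid = 41·$100.00 + $59.42 = $4,159.42.
Total interest = total paid − principal = $4,159.42 − $2,840.00 = $1,319.42.

$1,319.42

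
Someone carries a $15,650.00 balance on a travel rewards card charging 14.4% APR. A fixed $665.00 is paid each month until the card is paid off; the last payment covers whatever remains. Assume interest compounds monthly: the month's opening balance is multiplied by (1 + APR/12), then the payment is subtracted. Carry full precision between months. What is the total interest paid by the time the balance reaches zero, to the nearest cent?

Monthly rate r = 14.4%/12 = 1.2% = 0.012.
Payoff takes n = ⌈−ln(1 − rB₀/P)/ln(1+r)⌉ = ⌈27.820⌉ = 28 payments; the last is $545.80.
Total paid = 27·$665.00 + $545.80 = $18,500.80.
Total interest = total paid − principal = $18,500.80 − $15,650.00 = $2,850.80.

$2,850.80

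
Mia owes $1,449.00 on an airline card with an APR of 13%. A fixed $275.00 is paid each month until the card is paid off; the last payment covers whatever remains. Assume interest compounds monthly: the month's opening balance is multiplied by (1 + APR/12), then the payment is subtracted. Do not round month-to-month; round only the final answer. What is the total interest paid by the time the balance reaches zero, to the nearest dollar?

$51

Monthly rate r = 13%/12 = 1.08333% = 0.0108333.
Payoff takes n = ⌈−ln(1 − rB₀/P)/ln(1+r)⌉ = ⌈5.455⌉ = 6 payments; the last is $125.43.
Total paid = 5·$275.00 + $125.43 = $1,500.43.
Total interest = total paid − principal = $1,500.43 − $1,449.00 = $51.43.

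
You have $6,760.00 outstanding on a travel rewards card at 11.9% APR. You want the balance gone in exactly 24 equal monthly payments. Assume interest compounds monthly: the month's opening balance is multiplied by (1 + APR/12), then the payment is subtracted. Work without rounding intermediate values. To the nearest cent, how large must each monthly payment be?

Monthly rate r = 11.9%/12 = 0.991667% = 0.00991667.
Level-payment amortization: P = B₀·r / (1 − (1+r)^(−n)) = 6760.00·0.00991667 / (1 − 1.00992^(−24)).
Denominator 1 − (1+r)^(−24) = 0.210872726.
P = 67.0367 / 0.210872726 ≈ 317.90.

$317.90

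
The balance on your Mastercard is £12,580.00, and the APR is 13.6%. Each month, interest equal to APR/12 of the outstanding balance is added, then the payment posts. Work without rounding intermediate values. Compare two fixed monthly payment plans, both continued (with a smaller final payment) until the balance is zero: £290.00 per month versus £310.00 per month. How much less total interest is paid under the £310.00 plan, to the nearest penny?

Monthly rate r = 13.6%/12 = 1.13333% = 0.0113333.
At £290.00/mo: n = ⌈−ln(1 − rB₀/P)/ln(1+r)⌉ = 61 payments (last £9.69); total interest = total paid − £12,580.00 = £4,829.69.
At £310.00/mo: 55 payments (last £205.84); total interest £4,365.84.
Interest saved = £4,829.69 − £4,365.84 = £463.85.

£463.85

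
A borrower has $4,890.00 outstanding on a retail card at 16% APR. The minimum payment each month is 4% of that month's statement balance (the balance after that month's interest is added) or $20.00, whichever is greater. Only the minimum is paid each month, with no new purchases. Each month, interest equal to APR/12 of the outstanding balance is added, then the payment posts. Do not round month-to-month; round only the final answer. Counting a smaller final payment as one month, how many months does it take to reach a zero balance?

Monthly rate r = 16%/12 = 1.33333% = 0.0133333.
While 4% of the post-interest balance exceeds $20.00, each month B ← (B·(1+r))·(1 − 0.04), i.e. B shrinks by the factor (1+r)·0.96 = 0.9728.
This holds for months 1–84. Entering month 85 the balance is $482.27; 4% of the post-interest balance is now below $20.00, so the flat $20.00 minimum applies from here.
From month 85 a fixed $20.00 at rate r clears $482.27 in 30 more payments. Total: 84 + 30 = 114 months.

114 months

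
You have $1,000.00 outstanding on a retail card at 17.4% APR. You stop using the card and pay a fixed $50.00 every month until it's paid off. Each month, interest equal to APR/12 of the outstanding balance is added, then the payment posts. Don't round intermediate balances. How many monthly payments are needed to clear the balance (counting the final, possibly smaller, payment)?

24 payments

Monthly rate r = 17.4%/12 = 1.45% = 0.0145.
Recurrence: B ← B·(1+r) − $50.00.
Month 1: interest $14.50; balance after payment $964.50.
Month 2: interest $13.99; balance after payment $928.49.
Closed form: n = −ln(1 − rB₀/P)/ln(1+r) = −ln(0.71)/ln(1.0145) ≈ 23.791, so the balance reaches zero during payment 24.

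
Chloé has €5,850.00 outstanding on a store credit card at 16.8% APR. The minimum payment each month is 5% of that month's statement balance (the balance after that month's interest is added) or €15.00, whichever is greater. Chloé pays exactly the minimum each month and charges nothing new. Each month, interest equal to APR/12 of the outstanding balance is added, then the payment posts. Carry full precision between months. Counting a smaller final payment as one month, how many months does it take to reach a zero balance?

104 months

Monthly rate r = 16.8%/12 = 1.4% = 0.014.
While 5% of the post-interest balance exceeds €15.00, each month B ← (B·(1+r))·(1 − 0.05), i.e. B shrinks by the factor (1+r)·0.95 = 0.9633.
This holds for months 1–80. Entering month 81 the balance is €293.82; 5% of the post-interest balance is now below €15.00, so the flat €15.00 minimum applies from here.
From month 81 a fixed €15.00 at rate r clears €293.82 in 24 more payments. Total: 80 + 24 = 104 months.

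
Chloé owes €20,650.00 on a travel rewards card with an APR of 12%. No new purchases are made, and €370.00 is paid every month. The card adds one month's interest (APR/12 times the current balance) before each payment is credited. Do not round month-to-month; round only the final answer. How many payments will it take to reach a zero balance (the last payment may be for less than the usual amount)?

Monthly rate r = 12%/12 = 1% = 0.01.
Recurrence: B ← B·(1+r) − €370.00.
Month 1: interest €206.50; balance after payment €20,486.50.
Month 2: interest €204.87; balance after payment €20,321.37.
Closed form: n = −ln(1 − rB₀/P)/ln(1+r) = −ln(0.44189)/ln(1.01) ≈ 82.077, so the balance reaches zero during payment 83.

83 months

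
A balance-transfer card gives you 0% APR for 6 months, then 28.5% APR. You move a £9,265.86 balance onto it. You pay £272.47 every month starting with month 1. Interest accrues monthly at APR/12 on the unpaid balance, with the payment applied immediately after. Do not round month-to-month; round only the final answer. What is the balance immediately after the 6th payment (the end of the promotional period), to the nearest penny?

£7,631.04

Promo months 1–6 at r₀ = 0%/12 = 0; months 7+ at r₁ = 28.5%/12 = 0.02375.
After month 6 (no interest yet): B = £9,265.86 − 6·£272.47 = £7,631.04.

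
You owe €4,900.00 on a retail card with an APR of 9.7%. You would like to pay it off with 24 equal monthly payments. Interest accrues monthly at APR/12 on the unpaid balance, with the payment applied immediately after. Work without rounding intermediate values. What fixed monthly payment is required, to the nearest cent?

Monthly rate r = 9.7%/12 = 0.808333% = 0.00808333.
Level-payment amortization: P = B₀·r / (1 − (1+r)^(−n)) = 4900.00·0.00808333 / (1 − 1.00808^(−24)).
Denominator 1 − (1+r)^(−24) = 0.175699488.
P = 39.6083 / 0.175699488 ≈ 225.43.

€225.43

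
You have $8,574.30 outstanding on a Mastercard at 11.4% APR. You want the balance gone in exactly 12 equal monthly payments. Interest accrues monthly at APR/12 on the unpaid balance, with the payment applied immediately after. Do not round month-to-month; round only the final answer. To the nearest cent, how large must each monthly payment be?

Monthly rate r = 11.4%/12 = 0.95% = 0.0095.
Level-payment amortization: P = B₀·r / (1 − (1+r)^(−n)) = 8574.30·0.0095 / (1 − 1.0095^(−12)).
Denominator 1 − (1+r)^(−12) = 0.107261796.
P = 81.4558 / 0.107261796 ≈ 759.41.

$759.41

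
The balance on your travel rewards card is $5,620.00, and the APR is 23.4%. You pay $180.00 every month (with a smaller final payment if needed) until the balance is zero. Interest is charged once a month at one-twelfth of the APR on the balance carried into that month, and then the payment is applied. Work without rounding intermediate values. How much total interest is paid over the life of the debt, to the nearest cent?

Monthly rate r = 23.4%/12 = 1.95% = 0.0195.
Payoff takes n = ⌈−ln(1 − rB₀/P)/ln(1+r)⌉ = ⌈48.602⌉ = 49 payments; the last is $108.82.
Total paid = 48·$180.00 + $108.82 = $8,748.82.
Total interest = total paid − principal = $8,748.82 − $5,620.00 = $3,128.82.

$3,128.82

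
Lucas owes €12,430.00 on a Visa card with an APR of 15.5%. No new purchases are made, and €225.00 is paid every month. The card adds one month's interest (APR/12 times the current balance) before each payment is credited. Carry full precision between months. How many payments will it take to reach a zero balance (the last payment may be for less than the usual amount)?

Monthly rate r = 15.5%/12 = 1.29167% = 0.0129167.
Recurrence: B ← B·(1+r) − €225.00.
Month 1: interest €160.55; balance after payment €12,365.55.
Month 2: interest €159.72; balance after payment €12,300.28.
Closed form: n = −ln(1 − rB₀/P)/ln(1+r) = −ln(0.28643)/ln(1.01292) ≈ 97.419, so the balance reaches zero during payment 98.

98 months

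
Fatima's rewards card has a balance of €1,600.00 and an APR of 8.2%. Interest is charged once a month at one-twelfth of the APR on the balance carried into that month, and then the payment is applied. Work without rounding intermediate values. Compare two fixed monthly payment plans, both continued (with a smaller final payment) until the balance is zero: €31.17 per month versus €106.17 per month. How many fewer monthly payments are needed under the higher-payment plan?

48 fewer payments

Monthly rate r = 8.2%/12 = 0.683333% = 0.00683333.
At €31.17/mo: n = ⌈−ln(1 − rB₀/P)/ln(1+r)⌉ = 64 payments (last €13.41); total interest = total paid − €1,600.00 = €377.12.
At €106.17/mo: 16 payments (last €101.74); total interest €94.29.
Payments saved = 64 − 16 = 48.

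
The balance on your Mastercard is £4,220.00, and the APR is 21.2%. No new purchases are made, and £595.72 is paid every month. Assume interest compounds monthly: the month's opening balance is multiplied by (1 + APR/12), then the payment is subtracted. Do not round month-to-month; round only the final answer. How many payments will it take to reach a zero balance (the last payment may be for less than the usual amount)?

8 payments

Monthly rate r = 21.2%/12 = 1.76667% = 0.0176667.
Recurrence: B ← B·(1+r) − £595.72.
Month 1: interest £74.55; balance after payment £3,698.83.
Month 2: interest £65.35; balance after payment £3,168.46.
Closed form: n = −ln(1 − rB₀/P)/ln(1+r) = −ln(0.87485)/ln(1.01767) ≈ 7.635, so the balance reaches zero during payment 8.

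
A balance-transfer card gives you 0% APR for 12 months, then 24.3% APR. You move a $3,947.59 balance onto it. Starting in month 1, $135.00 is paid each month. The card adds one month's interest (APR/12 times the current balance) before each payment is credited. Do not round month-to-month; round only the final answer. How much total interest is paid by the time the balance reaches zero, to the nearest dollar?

Promo months 1–12 at r₀ = 0%/12 = 0; months 13+ at r₁ = 24.3%/12 = 0.02025.
After month 12 (no interest yet): B = $3,947.59 − 12·$135.00 = $2,327.59.
Then at r₁ with $135.00/mo: n₂ = −ln(1 − r₁·B/P)/ln(1+r₁) ≈ 21.42 → 22 more payments.
Total paid = 33·$135.00 + $57.28 = $4,512.28; interest = $4,512.28 − $3,947.59 = $564.69.

$565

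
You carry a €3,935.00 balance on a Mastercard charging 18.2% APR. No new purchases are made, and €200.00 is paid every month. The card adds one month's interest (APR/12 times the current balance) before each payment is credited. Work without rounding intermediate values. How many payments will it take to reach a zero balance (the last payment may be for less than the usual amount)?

24 payments

Monthly rate r = 18.2%/12 = 1.51667% = 0.0151667.
Recurrence: B ← B·(1+r) − €200.00.
Month 1: interest €59.68; balance after payment €3,794.68.
Month 2: interest €57.55; balance after payment €3,652.23.
Closed form: n = −ln(1 − rB₀/P)/ln(1+r) = −ln(0.7016)/ln(1.01517) ≈ 23.544, so the balance reaches zero during payment 24.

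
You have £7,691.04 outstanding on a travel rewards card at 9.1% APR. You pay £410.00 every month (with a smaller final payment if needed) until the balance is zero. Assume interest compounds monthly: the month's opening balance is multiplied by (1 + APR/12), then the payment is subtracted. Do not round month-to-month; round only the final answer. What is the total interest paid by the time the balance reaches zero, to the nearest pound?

Monthly rate r = 9.1%/12 = 0.758333% = 0.00758333.
Payoff takes n = ⌈−ln(1 − rB₀/P)/ln(1+r)⌉ = ⌈20.311⌉ = 21 payments; the last is £127.95.
Total paid = 20·£410.00 + £127.95 = £8,327.95.
Total interest = total paid − principal = £8,327.95 − £7,691.04 = £636.91.

£637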